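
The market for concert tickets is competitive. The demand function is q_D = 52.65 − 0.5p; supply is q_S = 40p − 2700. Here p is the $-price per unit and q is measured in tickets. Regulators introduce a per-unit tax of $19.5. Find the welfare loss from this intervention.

$93.89

In inverse form: demand p = 105.3 − 2q, supply p = 67.5 + 0.025q.
Competitive equilibrium: 105.3 − 2q = 67.5 + 0.025q → q* = 18.6667, p* = 67.9667.
With the tax, the buyer price exceeds the seller price by 19.5: (105.3 − 2q) − (67.5 + 0.025q) = 19.5 → q' = 9.037.
Δq = 18.6667 − 9.037 = 9.6297; the wedge equals the tax, 19.5.
Welfare loss = ½ × 9.6297 × 19.5 = $93.89.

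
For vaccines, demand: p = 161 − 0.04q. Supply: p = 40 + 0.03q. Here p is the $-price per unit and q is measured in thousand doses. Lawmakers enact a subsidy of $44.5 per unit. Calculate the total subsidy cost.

$105210.71 thousand

Competitive equilibrium: 161 − 0.04q = 40 + 0.03q → q* = 1728.5714, p* = 91.8571.
The subsidy lowers effective supply by 44.5: p = 0.03q − 4.5.
New quantity: 161 − 0.04q = 0.03q − 4.5 → q' = 2364.2857.
Total subsidy cost = 44.5 × 2364.2857 = $105210.71 thousand.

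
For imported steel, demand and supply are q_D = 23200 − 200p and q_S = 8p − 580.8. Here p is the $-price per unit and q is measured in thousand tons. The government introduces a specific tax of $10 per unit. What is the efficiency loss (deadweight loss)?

$384.62 thousand

In inverse form: demand p = 116 − 0.005q, supply p = 72.6 + 0.125q.
Competitive equilibrium: 116 − 0.005q = 72.6 + 0.125q → q* = 333.8462, p* = 114.3308.
With the tax, the buyer price exceeds the seller price by 10: (116 − 0.005q) − (72.6 + 0.125q) = 10 → q' = 256.9231.
Δq = 333.8462 − 256.9231 = 76.9231; the wedge equals the tax, 10.
Welfare loss = ½ × 76.9231 × 10 = $384.62 thousand.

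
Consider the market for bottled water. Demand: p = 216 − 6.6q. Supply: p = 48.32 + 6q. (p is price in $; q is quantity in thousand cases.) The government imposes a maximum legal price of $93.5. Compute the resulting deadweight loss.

$210.32 thousand

Competitive equilibrium: 216 − 6.6q = 48.32 + 6q → q* = 13.3079, p* = 128.1676.
At the ceiling p = 93.5, quantity supplied = (93.5 − 48.32)/6 = 7.53.
Willingness to pay at q' = 7.53: 216 − 6.6·7.53 = 166.302.
Δq = 13.3079 − 7.53 = 5.7779; wedge = 166.302 − 93.5 = 72.802.
DWL = ½ × 5.7779 × 72.802 = $210.32 thousand.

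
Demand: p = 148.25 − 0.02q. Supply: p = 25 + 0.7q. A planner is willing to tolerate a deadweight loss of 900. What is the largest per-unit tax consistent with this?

Competitive equilibrium: 148.25 − 0.02q = 25 + 0.7q → q* = 171.1806, p* = 144.8264.
A tax t gives Δq = t/0.72 and wedge t, so DWL = t²/1.44.
t²/1.44 = 900 → t² = 1296 → t = 36.

36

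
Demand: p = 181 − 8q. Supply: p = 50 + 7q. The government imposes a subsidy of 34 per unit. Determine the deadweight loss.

38.53

Competitive equilibrium: 181 − 8q = 50 + 7q → q* = 8.7333, p* = 111.1333.
The subsidy lowers effective supply by 34: p = 16 + 7q.
New quantity: 181 − 8q = 16 + 7q → q' = 11.
Overproduction Δq = 11 − 8.7333 = 2.2667; wedge = subsidy = 34.
Welfare loss = ½ × 2.2667 × 34 = 38.53.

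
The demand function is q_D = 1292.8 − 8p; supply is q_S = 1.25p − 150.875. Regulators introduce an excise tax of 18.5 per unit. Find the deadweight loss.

185

In inverse form: demand p = 161.6 − 0.125q, supply p = 120.7 + 0.8q.
Competitive equilibrium: 161.6 − 0.125q = 120.7 + 0.8q → q* = 44.2162, p* = 156.073.
With the tax, the buyer price exceeds the seller price by 18.5: (161.6 − 0.125q) − (120.7 + 0.8q) = 18.5 → q' = 24.2162.
Δq = 44.2162 − 24.2162 = 20; the wedge equals the tax, 18.5.
DWL = ½ × 20 × 18.5 = 185.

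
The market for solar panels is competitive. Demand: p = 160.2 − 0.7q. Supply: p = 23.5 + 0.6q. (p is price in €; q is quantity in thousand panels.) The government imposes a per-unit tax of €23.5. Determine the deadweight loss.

€212.40 thousand

Competitive equilibrium: 160.2 − 0.7q = 23.5 + 0.6q → q* = 105.1538, p* = 86.5923.
With the tax, the buyer price exceeds the seller price by 23.5: (160.2 − 0.7q) − (23.5 + 0.6q) = 23.5 → q' = 87.0769.
Δq = 105.1538 − 87.0769 = 18.0769; the wedge equals the tax, 23.5.
The triangle = ½ × 18.0769 × 23.5 = €212.40 thousand.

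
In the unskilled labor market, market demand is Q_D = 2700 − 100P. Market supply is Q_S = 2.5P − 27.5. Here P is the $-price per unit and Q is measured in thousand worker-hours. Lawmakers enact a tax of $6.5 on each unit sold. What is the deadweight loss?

In inverse form: demand P = 27 − 0.01Q, supply P = 11 + 0.4Q.
Competitive equilibrium: 27 − 0.01Q = 11 + 0.4Q → Q* = 39.0244, P* = 26.6098.
With the tax, the buyer price exceeds the seller price by 6.5: (27 − 0.01Q) − (11 + 0.4Q) = 6.5 → Q' = 23.1707.
ΔQ = 39.0244 − 23.1707 = 15.8537; the wedge equals the tax, 6.5.
DWL = ½ × 15.8537 × 6.5 = $51.52 thousand.

$51.52 thousand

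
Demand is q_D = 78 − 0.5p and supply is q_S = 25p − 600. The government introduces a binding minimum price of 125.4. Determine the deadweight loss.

2489.76

In inverse form: demand p = 156 − 2q, supply p = 24 + 0.04q.
Competitive equilibrium: 156 − 2q = 24 + 0.04q → q* = 64.7059, p* = 26.5882.
At the floor p = 125.4, quantity demanded = (156 − 125.4)/2 = 15.3.
Sellers' marginal cost at q' = 15.3: 24 + 0.04·15.3 = 24.612.
Δq = 64.7059 − 15.3 = 49.4059; wedge = 125.4 − 24.612 = 100.788.
Deadweight loss = ½ × 49.4059 × 100.788 = 2489.76.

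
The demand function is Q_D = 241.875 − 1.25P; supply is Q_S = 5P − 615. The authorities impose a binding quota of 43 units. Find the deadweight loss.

In inverse form: demand P = 193.5 − 0.8Q, supply P = 123 + 0.2Q.
Competitive equilibrium: 193.5 − 0.8Q = 123 + 0.2Q → Q* = 70.5, P* = 137.1.
At Q = 43: demand price = 193.5 − 0.8·43 = 159.1; supply price = 123 + 0.2·43 = 131.6.
ΔQ = 70.5 − 43 = 27.5; wedge = 159.1 − 131.6 = 27.5.
Deadweight loss = ½ × 27.5 × 27.5 = 378.125.

378.125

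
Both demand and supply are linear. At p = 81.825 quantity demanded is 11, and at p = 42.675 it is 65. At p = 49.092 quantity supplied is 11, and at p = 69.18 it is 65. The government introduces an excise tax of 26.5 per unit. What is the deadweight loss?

Demand slope = (42.675 − 81.825)/(65 − 11) = −0.725, so p = 89.8 − 0.725q.
Supply slope = (69.18 − 49.092)/(65 − 11) = 0.372, so p = 45 + 0.372q.
Competitive equilibrium: 89.8 − 0.725q = 45 + 0.372q → q* = 40.8387, p* = 60.192.
With the tax, the buyer price exceeds the seller price by 26.5: (89.8 − 0.725q) − (45 + 0.372q) = 26.5 → q' = 16.6819.
Δq = 40.8387 − 16.6819 = 24.1568; the wedge equals the tax, 26.5.
Welfare loss = ½ × 24.1568 × 26.5 = 320.08.

320.08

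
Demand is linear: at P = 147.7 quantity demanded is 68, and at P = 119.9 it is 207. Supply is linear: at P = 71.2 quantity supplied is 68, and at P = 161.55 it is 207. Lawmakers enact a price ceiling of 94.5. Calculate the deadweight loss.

Demand slope = (119.9 − 147.7)/(207 − 68) = −0.2, so P = 161.3 − 0.2Q.
Supply slope = (161.55 − 71.2)/(207 − 68) = 0.65, so P = 27 + 0.65Q.
Competitive equilibrium: 161.3 − 0.2Q = 27 + 0.65Q → Q* = 158, P* = 129.7.
At the ceiling P = 94.5, quantity supplied = (94.5 − 27)/0.65 = 103.8462.
Willingness to pay at Q' = 103.8462: 161.3 − 0.2·103.8462 = 140.5308.
ΔQ = 158 − 103.8462 = 54.1538; wedge = 140.5308 − 94.5 = 46.0308.
Welfare loss = ½ × 54.1538 × 46.0308 = 1246.37.

1246.37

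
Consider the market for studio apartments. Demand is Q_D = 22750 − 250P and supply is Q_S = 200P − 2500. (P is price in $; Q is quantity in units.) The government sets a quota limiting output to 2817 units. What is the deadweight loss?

In inverse form: demand P = 91 − 0.004Q, supply P = 12.5 + 0.005Q.
Competitive equilibrium: 91 − 0.004Q = 12.5 + 0.005Q → Q* = 8722.2222, P* = 56.1111.
At Q = 2817: demand price = 91 − 0.004·2817 = 79.732; supply price = 12.5 + 0.005·2817 = 26.585.
ΔQ = 8722.2222 − 2817 = 5905.2222; wedge = 79.732 − 26.585 = 53.147.
Welfare loss = ½ × 5905.2222 × 53.147 = $156922.42.

$156922.42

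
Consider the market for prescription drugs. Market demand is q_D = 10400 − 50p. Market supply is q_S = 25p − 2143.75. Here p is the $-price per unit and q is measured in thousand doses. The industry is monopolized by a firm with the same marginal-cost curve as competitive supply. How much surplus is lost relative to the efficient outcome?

In inverse form: demand p = 208 − 0.02q, supply p = 85.75 + 0.04q.
Competitive equilibrium: 208 − 0.02q = 85.75 + 0.04q → q* = 2037.5, p* = 167.25.
Marginal revenue: MR = 208 − 0.04q. Set MR = MC: 208 − 0.04q = 85.75 + 0.04q → q_m = 1528.125.
Price p_m = 208 − 0.02·1528.125 = 177.4375; MC(q_m) = 85.75 + 0.04·1528.125 = 146.875.
Competitive q* = 2037.5, so Δq = 509.375; wedge = 177.4375 − 146.875 = 30.5625.
The triangle = ½ × 509.375 × 30.5625 = $7783.89 thousand.

$7783.89 thousand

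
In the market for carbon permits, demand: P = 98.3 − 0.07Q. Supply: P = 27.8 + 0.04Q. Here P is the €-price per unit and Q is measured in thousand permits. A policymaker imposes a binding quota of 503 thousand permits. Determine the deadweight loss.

€1046.04 thousand

Competitive equilibrium: 98.3 − 0.07Q = 27.8 + 0.04Q → Q* = 640.9091, P* = 53.4364.
At Q = 503: demand price = 98.3 − 0.07·503 = 63.09; supply price = 27.8 + 0.04·503 = 47.92.
ΔQ = 640.9091 − 503 = 137.9091; wedge = 63.09 − 47.92 = 15.17.
Welfare loss = ½ × 137.9091 × 15.17 = €1046.04 thousand.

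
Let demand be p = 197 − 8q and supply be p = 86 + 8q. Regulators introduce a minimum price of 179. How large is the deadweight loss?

175.78

Competitive equilibrium: 197 − 8q = 86 + 8q → q* = 6.9375, p* = 141.5.
At the floor p = 179, quantity demanded = (197 − 179)/8 = 2.25.
Sellers' marginal cost at q' = 2.25: 86 + 8·2.25 = 104.
Δq = 6.9375 − 2.25 = 4.6875; wedge = 179 − 104 = 75.
Deadweight loss = ½ × 4.6875 × 75 = 175.78.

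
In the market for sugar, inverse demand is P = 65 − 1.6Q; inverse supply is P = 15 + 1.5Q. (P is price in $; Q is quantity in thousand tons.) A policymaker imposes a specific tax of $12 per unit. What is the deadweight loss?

Competitive equilibrium: 65 − 1.6Q = 15 + 1.5Q → Q* = 16.129, P* = 39.1935.
With the tax, the buyer price exceeds the seller price by 12: (65 − 1.6Q) − (15 + 1.5Q) = 12 → Q' = 12.2581.
ΔQ = 16.129 − 12.2581 = 3.8709; the wedge equals the tax, 12.
DWL = ½ × 3.8709 × 12 = $23.23 thousand.

$23.23 thousand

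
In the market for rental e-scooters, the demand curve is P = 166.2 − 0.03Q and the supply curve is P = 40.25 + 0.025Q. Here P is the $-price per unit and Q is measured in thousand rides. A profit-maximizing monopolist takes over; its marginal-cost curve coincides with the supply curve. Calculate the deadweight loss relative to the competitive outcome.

Competitive equilibrium: 166.2 − 0.03Q = 40.25 + 0.025Q → Q* = 2290, P* = 97.5.
Marginal revenue: MR = 166.2 − 0.06Q. Set MR = MC: 166.2 − 0.06Q = 40.25 + 0.025Q → Q_m = 1481.76471.
Price P_m = 166.2 − 0.03·1481.76471 = 121.74706; MC(Q_m) = 40.25 + 0.025·1481.76471 = 77.29412.
Competitive Q* = 2290, so ΔQ = 808.23529; wedge = 121.74706 − 77.29412 = 44.45294.
Welfare loss = ½ × 808.23529 × 44.45294 = $17964.22 thousand.

$17964.22 thousand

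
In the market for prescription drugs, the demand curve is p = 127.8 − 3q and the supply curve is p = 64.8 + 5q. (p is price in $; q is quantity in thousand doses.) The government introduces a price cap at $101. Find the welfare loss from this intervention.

$1.61 thousand

Competitive equilibrium: 127.8 − 3q = 64.8 + 5q → q* = 7.875, p* = 104.175.
At the ceiling p = 101, quantity supplied = (101 − 64.8)/5 = 7.24.
Willingness to pay at q' = 7.24: 127.8 − 3·7.24 = 106.08.
Δq = 7.875 − 7.24 = 0.635; wedge = 106.08 − 101 = 5.08.
Deadweight loss = ½ × 0.635 × 5.08 = $1.61 thousand.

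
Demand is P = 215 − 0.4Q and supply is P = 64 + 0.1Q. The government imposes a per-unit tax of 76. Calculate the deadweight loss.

5776

Competitive equilibrium: 215 − 0.4Q = 64 + 0.1Q → Q* = 302, P* = 94.2.
With the tax, the buyer price exceeds the seller price by 76: (215 − 0.4Q) − (64 + 0.1Q) = 76 → Q' = 150.
ΔQ = 302 − 150 = 152; the wedge equals the tax, 76.
The triangle = ½ × 152 × 76 = 5776.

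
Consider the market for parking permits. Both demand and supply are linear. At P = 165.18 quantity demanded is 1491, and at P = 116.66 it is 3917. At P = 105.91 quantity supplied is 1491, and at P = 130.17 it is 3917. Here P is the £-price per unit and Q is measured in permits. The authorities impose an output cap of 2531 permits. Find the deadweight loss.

Demand slope = (116.66 − 165.18)/(3917 − 1491) = −0.02, so P = 195 − 0.02Q.
Supply slope = (130.17 − 105.91)/(3917 − 1491) = 0.01, so P = 91 + 0.01Q.
Competitive equilibrium: 195 − 0.02Q = 91 + 0.01Q → Q* = 3466.6667, P* = 125.6667.
At Q = 2531: demand price = 195 − 0.02·2531 = 144.38; supply price = 91 + 0.01·2531 = 116.31.
ΔQ = 3466.6667 − 2531 = 935.6667; wedge = 144.38 − 116.31 = 28.07.
Welfare loss = ½ × 935.6667 × 28.07 = £13132.08.

£13132.08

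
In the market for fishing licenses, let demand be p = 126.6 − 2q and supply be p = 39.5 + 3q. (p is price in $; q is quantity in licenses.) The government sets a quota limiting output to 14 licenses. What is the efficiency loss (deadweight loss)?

$29.241

Competitive equilibrium: 126.6 − 2q = 39.5 + 3q → q* = 17.42, p* = 91.76.
At q = 14: demand price = 126.6 − 2·14 = 98.6; supply price = 39.5 + 3·14 = 81.5.
Δq = 17.42 − 14 = 3.42; wedge = 98.6 − 81.5 = 17.1.
Welfare loss = ½ × 3.42 × 17.1 = $29.241.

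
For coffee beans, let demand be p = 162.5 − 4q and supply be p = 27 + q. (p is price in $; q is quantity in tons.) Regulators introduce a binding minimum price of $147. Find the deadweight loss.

$1348.50

Competitive equilibrium: 162.5 − 4q = 27 + q → q* = 27.1, p* = 54.1.
At the floor p = 147, quantity demanded = (162.5 − 147)/4 = 3.875.
Sellers' marginal cost at q' = 3.875: 27 + 1·3.875 = 30.875.
Δq = 27.1 − 3.875 = 23.225; wedge = 147 − 30.875 = 116.125.
DWL = ½ × 23.225 × 116.125 = $1348.50.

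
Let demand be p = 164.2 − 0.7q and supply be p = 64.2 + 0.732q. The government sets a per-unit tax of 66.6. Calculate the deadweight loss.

1548.73

Competitive equilibrium: 164.2 − 0.7q = 64.2 + 0.732q → q* = 69.8324, p* = 115.3173.
With the tax, the buyer price exceeds the seller price by 66.6: (164.2 − 0.7q) − (64.2 + 0.732q) = 66.6 → q' = 23.324.
Δq = 69.8324 − 23.324 = 46.5084; the wedge equals the tax, 66.6.
The triangle = ½ × 46.5084 × 66.6 = 1548.73.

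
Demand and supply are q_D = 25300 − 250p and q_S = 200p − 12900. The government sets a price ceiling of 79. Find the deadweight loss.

6242.22

In inverse form: demand p = 101.2 − 0.004q, supply p = 64.5 + 0.005q.
Competitive equilibrium: 101.2 − 0.004q = 64.5 + 0.005q → q* = 4077.7778, p* = 84.8889.
At the ceiling p = 79, quantity supplied = (79 − 64.5)/0.005 = 2900.
Willingness to pay at q' = 2900: 101.2 − 0.004·2900 = 89.6.
Δq = 4077.7778 − 2900 = 1177.7778; wedge = 89.6 − 79 = 10.6.
Deadweight loss = ½ × 1177.7778 × 10.6 = 6242.22.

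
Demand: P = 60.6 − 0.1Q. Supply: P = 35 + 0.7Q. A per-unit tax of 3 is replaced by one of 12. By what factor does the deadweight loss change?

Competitive equilibrium: 60.6 − 0.1Q = 35 + 0.7Q → Q* = 32, P* = 57.4.
For a per-unit tax t: ΔQ = t/0.8, so DWL = ½·t·(t/0.8) = t²/1.6.
At t = 3: DWL = 5.625. At t = 12: DWL = 90.
Ratio = (12/3)² = 16.

16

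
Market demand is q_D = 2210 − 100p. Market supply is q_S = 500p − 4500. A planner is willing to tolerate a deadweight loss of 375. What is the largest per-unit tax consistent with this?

In inverse form: demand p = 22.1 − 0.01q, supply p = 9 + 0.002q.
Competitive equilibrium: 22.1 − 0.01q = 9 + 0.002q → q* = 1091.6667, p* = 11.1833.
A tax t gives Δq = t/0.012 and wedge t, so DWL = t²/0.024.
t²/0.024 = 375 → t² = 9 → t = 3.

3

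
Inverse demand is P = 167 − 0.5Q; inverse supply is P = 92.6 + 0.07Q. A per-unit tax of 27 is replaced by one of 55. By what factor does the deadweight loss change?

4.150

Competitive equilibrium: 167 − 0.5Q = 92.6 + 0.07Q → Q* = 130.5263, P* = 101.7368.
For a per-unit tax t: ΔQ = t/0.57, so DWL = ½·t·(t/0.57) = t²/1.14.
At t = 27: DWL = 639.474. At t = 55: DWL = 2653.509.
Ratio = (55/27)² = 4.150.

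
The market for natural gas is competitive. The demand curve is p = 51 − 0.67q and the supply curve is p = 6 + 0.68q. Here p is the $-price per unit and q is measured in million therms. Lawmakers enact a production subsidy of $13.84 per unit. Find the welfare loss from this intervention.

$70.94 million

Competitive equilibrium: 51 − 0.67q = 6 + 0.68q → q* = 33.3333, p* = 28.6667.
The subsidy lowers effective supply by 13.84: p = 0.68q − 7.84.
New quantity: 51 − 0.67q = 0.68q − 7.84 → q' = 43.5852.
Overproduction Δq = 43.5852 − 33.3333 = 10.2519; wedge = subsidy = 13.84.
DWL = ½ × 10.2519 × 13.84 = $70.94 million.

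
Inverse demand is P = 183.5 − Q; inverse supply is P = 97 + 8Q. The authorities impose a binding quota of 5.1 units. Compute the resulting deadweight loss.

Competitive equilibrium: 183.5 − Q = 97 + 8Q → Q* = 9.6111, P* = 173.8889.
At Q = 5.1: demand price = 183.5 − 1·5.1 = 178.4; supply price = 97 + 8·5.1 = 137.8.
ΔQ = 9.6111 − 5.1 = 4.5111; wedge = 178.4 − 137.8 = 40.6.
Deadweight loss = ½ × 4.5111 × 40.6 = 91.58.

91.58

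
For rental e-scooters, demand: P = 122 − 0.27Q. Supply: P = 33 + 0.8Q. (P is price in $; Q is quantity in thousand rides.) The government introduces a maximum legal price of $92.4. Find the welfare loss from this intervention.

Competitive equilibrium: 122 − 0.27Q = 33 + 0.8Q → Q* = 83.1776, P* = 99.5421.
At the ceiling P = 92.4, quantity supplied = (92.4 − 33)/0.8 = 74.25.
Willingness to pay at Q' = 74.25: 122 − 0.27·74.25 = 101.9525.
ΔQ = 83.1776 − 74.25 = 8.9276; wedge = 101.9525 − 92.4 = 9.5525.
The triangle = ½ × 8.9276 × 9.5525 = $42.64 thousand.

$42.64 thousand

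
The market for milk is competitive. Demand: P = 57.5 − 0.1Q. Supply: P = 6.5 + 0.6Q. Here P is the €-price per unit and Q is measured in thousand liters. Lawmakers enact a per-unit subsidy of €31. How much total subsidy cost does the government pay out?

Competitive equilibrium: 57.5 − 0.1Q = 6.5 + 0.6Q → Q* = 72.8571, P* = 50.2143.
The subsidy lowers effective supply by 31: P = 0.6Q − 24.5.
New quantity: 57.5 − 0.1Q = 0.6Q − 24.5 → Q' = 117.1429.
Total subsidy cost = 31 × 117.1429 = €3631.43 thousand.

€3631.43 thousand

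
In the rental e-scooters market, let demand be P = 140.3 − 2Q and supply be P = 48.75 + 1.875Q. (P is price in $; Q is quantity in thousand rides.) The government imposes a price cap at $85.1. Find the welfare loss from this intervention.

$34.82 thousand

Competitive equilibrium: 140.3 − 2Q = 48.75 + 1.875Q → Q* = 23.6258, P* = 93.0484.
At the ceiling P = 85.1, quantity supplied = (85.1 − 48.75)/1.875 = 19.3867.
Willingness to pay at Q' = 19.3867: 140.3 − 2·19.3867 = 101.5266.
ΔQ = 23.6258 − 19.3867 = 4.2391; wedge = 101.5266 − 85.1 = 16.4266.
Deadweight loss = ½ × 4.2391 × 16.4266 = $34.82 thousand.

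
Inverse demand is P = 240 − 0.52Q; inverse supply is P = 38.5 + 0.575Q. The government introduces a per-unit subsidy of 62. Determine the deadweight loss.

Competitive equilibrium: 240 − 0.52Q = 38.5 + 0.575Q → Q* = 184.0183, P* = 144.3105.
The subsidy lowers effective supply by 62: P = 0.575Q − 23.5.
New quantity: 240 − 0.52Q = 0.575Q − 23.5 → Q' = 240.6393.
Overproduction ΔQ = 240.6393 − 184.0183 = 56.621; wedge = subsidy = 62.
DWL = ½ × 56.621 × 62 = 1755.25.

1755.25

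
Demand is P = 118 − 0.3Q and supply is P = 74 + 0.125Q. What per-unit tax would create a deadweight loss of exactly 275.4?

15.3

Competitive equilibrium: 118 − 0.3Q = 74 + 0.125Q → Q* = 103.5294, P* = 86.9412.
A tax t gives ΔQ = t/0.425 and wedge t, so DWL = t²/0.85.
t²/0.85 = 275.4 → t² = 234.09 → t = 15.3.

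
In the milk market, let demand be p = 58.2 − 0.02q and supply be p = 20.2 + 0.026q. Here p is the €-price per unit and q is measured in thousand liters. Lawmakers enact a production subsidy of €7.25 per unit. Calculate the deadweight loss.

€571.33 thousand

Competitive equilibrium: 58.2 − 0.02q = 20.2 + 0.026q → q* = 826.087, p* = 41.6783.
The subsidy lowers effective supply by 7.25: p = 12.95 + 0.026q.
New quantity: 58.2 − 0.02q = 12.95 + 0.026q → q' = 983.6957.
Overproduction Δq = 983.6957 − 826.087 = 157.6087; wedge = subsidy = 7.25.
Welfare loss = ½ × 157.6087 × 7.25 = €571.33 thousand.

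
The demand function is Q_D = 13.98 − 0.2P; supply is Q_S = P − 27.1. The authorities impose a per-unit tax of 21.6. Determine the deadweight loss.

In inverse form: demand P = 69.9 − 5Q, supply P = 27.1 + Q.
Competitive equilibrium: 69.9 − 5Q = 27.1 + Q → Q* = 7.1333, P* = 34.2333.
With the tax, the buyer price exceeds the seller price by 21.6: (69.9 − 5Q) − (27.1 + Q) = 21.6 → Q' = 3.5333.
ΔQ = 7.1333 − 3.5333 = 3.6; the wedge equals the tax, 21.6.
The triangle = ½ × 3.6 × 21.6 = 38.88.

38.88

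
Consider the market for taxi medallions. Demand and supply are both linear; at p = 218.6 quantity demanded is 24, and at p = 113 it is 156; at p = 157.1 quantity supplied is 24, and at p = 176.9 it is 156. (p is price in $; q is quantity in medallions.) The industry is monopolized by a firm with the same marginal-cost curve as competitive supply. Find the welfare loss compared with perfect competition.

Demand slope = (113 − 218.6)/(156 − 24) = −0.8, so p = 237.8 − 0.8q.
Supply slope = (176.9 − 157.1)/(156 − 24) = 0.15, so p = 153.5 + 0.15q.
Competitive equilibrium: 237.8 − 0.8q = 153.5 + 0.15q → q* = 88.7368, p* = 166.8105.
Marginal revenue: MR = 237.8 − 1.6q. Set MR = MC: 237.8 − 1.6q = 153.5 + 0.15q → q_m = 48.1714.
Price p_m = 237.8 − 0.8·48.1714 = 199.2629; MC(q_m) = 153.5 + 0.15·48.1714 = 160.7257.
Competitive q* = 88.7368, so Δq = 40.5654; wedge = 199.2629 − 160.7257 = 38.5372.
DWL = ½ × 40.5654 × 38.5372 = $781.64.

$781.64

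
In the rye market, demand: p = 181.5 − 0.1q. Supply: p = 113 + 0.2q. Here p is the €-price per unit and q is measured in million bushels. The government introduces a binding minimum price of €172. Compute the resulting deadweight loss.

€2666.67 million

Competitive equilibrium: 181.5 − 0.1q = 113 + 0.2q → q* = 228.3333, p* = 158.6667.
At the floor p = 172, quantity demanded = (181.5 − 172)/0.1 = 95.
Sellers' marginal cost at q' = 95: 113 + 0.2·95 = 132.
Δq = 228.3333 − 95 = 133.3333; wedge = 172 − 132 = 40.
The triangle = ½ × 133.3333 × 40 = €2666.67 million.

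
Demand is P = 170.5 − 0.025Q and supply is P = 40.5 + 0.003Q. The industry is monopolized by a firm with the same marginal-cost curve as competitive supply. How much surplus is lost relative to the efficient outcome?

67147.05

Competitive equilibrium: 170.5 − 0.025Q = 40.5 + 0.003Q → Q* = 4642.857143, P* = 54.428571.
Marginal revenue: MR = 170.5 − 0.05Q. Set MR = MC: 170.5 − 0.05Q = 40.5 + 0.003Q → Q_m = 2452.830189.
Price P_m = 170.5 − 0.025·2452.830189 = 109.179245; MC(Q_m) = 40.5 + 0.003·2452.830189 = 47.858491.
Competitive Q* = 4642.857143, so ΔQ = 2190.026954; wedge = 109.179245 − 47.858491 = 61.320754.
Deadweight loss = ½ × 2190.026954 × 61.320754 = 67147.05.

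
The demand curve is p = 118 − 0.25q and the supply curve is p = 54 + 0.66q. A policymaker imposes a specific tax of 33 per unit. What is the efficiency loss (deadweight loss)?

598.35

Competitive equilibrium: 118 − 0.25q = 54 + 0.66q → q* = 70.3297, p* = 100.4176.
With the tax, the buyer price exceeds the seller price by 33: (118 − 0.25q) − (54 + 0.66q) = 33 → q' = 34.0659.
Δq = 70.3297 − 34.0659 = 36.2638; the wedge equals the tax, 33.
DWL = ½ × 36.2638 × 33 = 598.35.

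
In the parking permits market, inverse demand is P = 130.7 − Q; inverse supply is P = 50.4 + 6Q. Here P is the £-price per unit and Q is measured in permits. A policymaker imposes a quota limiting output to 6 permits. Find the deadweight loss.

£104.78

Competitive equilibrium: 130.7 − Q = 50.4 + 6Q → Q* = 11.4714, P* = 119.2286.
At Q = 6: demand price = 130.7 − 1·6 = 124.7; supply price = 50.4 + 6·6 = 86.4.
ΔQ = 11.4714 − 6 = 5.4714; wedge = 124.7 − 86.4 = 38.3.
Deadweight loss = ½ × 5.4714 × 38.3 = £104.78.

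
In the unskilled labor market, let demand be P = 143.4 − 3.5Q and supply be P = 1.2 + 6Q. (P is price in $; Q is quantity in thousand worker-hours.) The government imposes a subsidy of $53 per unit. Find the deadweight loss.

$147.84 thousand

Competitive equilibrium: 143.4 − 3.5Q = 1.2 + 6Q → Q* = 14.9684, P* = 91.0105.
The subsidy lowers effective supply by 53: P = 6Q − 51.8.
New quantity: 143.4 − 3.5Q = 6Q − 51.8 → Q' = 20.5474.
Overproduction ΔQ = 20.5474 − 14.9684 = 5.579; wedge = subsidy = 53.
Deadweight loss = ½ × 5.579 × 53 = $147.84 thousand.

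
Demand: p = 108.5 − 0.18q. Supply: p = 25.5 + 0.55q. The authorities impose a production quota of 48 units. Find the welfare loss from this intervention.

1575.45

Competitive equilibrium: 108.5 − 0.18q = 25.5 + 0.55q → q* = 113.6986, p* = 88.0342.
At q = 48: demand price = 108.5 − 0.18·48 = 99.86; supply price = 25.5 + 0.55·48 = 51.9.
Δq = 113.6986 − 48 = 65.6986; wedge = 99.86 − 51.9 = 47.96.
The triangle = ½ × 65.6986 × 47.96 = 1575.45.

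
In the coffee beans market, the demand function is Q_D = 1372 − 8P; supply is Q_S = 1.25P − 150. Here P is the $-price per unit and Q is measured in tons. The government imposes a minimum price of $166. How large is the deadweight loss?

In inverse form: demand P = 171.5 − 0.125Q, supply P = 120 + 0.8Q.
Competitive equilibrium: 171.5 − 0.125Q = 120 + 0.8Q → Q* = 55.6757, P* = 164.5405.
At the floor P = 166, quantity demanded = (171.5 − 166)/0.125 = 44.
Sellers' marginal cost at Q' = 44: 120 + 0.8·44 = 155.2.
ΔQ = 55.6757 − 44 = 11.6757; wedge = 166 − 155.2 = 10.8.
Welfare loss = ½ × 11.6757 × 10.8 = $63.05.

$63.05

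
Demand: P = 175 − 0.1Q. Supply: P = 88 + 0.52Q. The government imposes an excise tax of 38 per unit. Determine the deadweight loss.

1164.52

Competitive equilibrium: 175 − 0.1Q = 88 + 0.52Q → Q* = 140.3226, P* = 160.9677.
With the tax, the buyer price exceeds the seller price by 38: (175 − 0.1Q) − (88 + 0.52Q) = 38 → Q' = 79.0323.
ΔQ = 140.3226 − 79.0323 = 61.2903; the wedge equals the tax, 38.
The triangle = ½ × 61.2903 × 38 = 1164.52.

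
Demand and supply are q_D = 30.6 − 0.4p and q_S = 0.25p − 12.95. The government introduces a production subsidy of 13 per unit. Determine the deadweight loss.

In inverse form: demand p = 76.5 − 2.5q, supply p = 51.8 + 4q.
Competitive equilibrium: 76.5 − 2.5q = 51.8 + 4q → q* = 3.8, p* = 67.
The subsidy lowers effective supply by 13: p = 38.8 + 4q.
New quantity: 76.5 − 2.5q = 38.8 + 4q → q' = 5.8.
Overproduction Δq = 5.8 − 3.8 = 2; wedge = subsidy = 13.
The triangle = ½ × 2 × 13 = 13.

13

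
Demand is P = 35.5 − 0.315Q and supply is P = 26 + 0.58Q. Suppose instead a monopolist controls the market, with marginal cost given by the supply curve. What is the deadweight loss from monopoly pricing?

Competitive equilibrium: 35.5 − 0.315Q = 26 + 0.58Q → Q* = 10.6145, P* = 32.1564.
Marginal revenue: MR = 35.5 − 0.63Q. Set MR = MC: 35.5 − 0.63Q = 26 + 0.58Q → Q_m = 7.8512.
Price P_m = 35.5 − 0.315·7.8512 = 33.0269; MC(Q_m) = 26 + 0.58·7.8512 = 30.5537.
Competitive Q* = 10.6145, so ΔQ = 2.7633; wedge = 33.0269 − 30.5537 = 2.4732.
Welfare loss = ½ × 2.7633 × 2.4732 = 3.42.

3.42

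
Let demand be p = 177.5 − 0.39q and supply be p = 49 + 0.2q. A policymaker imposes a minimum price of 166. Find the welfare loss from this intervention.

10460.83

Competitive equilibrium: 177.5 − 0.39q = 49 + 0.2q → q* = 217.7966, p* = 92.5593.
At the floor p = 166, quantity demanded = (177.5 − 166)/0.39 = 29.4872.
Sellers' marginal cost at q' = 29.4872: 49 + 0.2·29.4872 = 54.8974.
Δq = 217.7966 − 29.4872 = 188.3094; wedge = 166 − 54.8974 = 111.1026.
DWL = ½ × 188.3094 × 111.1026 = 10460.83.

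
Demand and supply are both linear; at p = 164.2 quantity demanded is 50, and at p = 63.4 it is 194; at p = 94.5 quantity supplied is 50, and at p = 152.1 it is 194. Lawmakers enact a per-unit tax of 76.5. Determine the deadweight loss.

Demand slope = (63.4 − 164.2)/(194 − 50) = −0.7, so p = 199.2 − 0.7q.
Supply slope = (152.1 − 94.5)/(194 − 50) = 0.4, so p = 74.5 + 0.4q.
Competitive equilibrium: 199.2 − 0.7q = 74.5 + 0.4q → q* = 113.3636, p* = 119.8455.
With the tax, the buyer price exceeds the seller price by 76.5: (199.2 − 0.7q) − (74.5 + 0.4q) = 76.5 → q' = 43.8182.
Δq = 113.3636 − 43.8182 = 69.5454; the wedge equals the tax, 76.5.
Deadweight loss = ½ × 69.5454 × 76.5 = 2660.11.

2660.11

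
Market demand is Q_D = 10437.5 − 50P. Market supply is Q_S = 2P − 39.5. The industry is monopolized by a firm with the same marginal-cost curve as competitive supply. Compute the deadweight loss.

47.12

In inverse form: demand P = 208.75 − 0.02Q, supply P = 19.75 + 0.5Q.
Competitive equilibrium: 208.75 − 0.02Q = 19.75 + 0.5Q → Q* = 363.4615, P* = 201.4808.
Marginal revenue: MR = 208.75 − 0.04Q. Set MR = MC: 208.75 − 0.04Q = 19.75 + 0.5Q → Q_m = 350.
Price P_m = 208.75 − 0.02·350 = 201.75; MC(Q_m) = 19.75 + 0.5·350 = 194.75.
Competitive Q* = 363.4615, so ΔQ = 13.4615; wedge = 201.75 − 194.75 = 7.
The triangle = ½ × 13.4615 × 7 = 47.12.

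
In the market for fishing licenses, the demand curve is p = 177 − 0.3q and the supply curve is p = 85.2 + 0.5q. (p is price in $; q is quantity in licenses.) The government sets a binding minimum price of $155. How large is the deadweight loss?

$686.14

Competitive equilibrium: 177 − 0.3q = 85.2 + 0.5q → q* = 114.75, p* = 142.575.
At the floor p = 155, quantity demanded = (177 − 155)/0.3 = 73.3333.
Sellers' marginal cost at q' = 73.3333: 85.2 + 0.5·73.3333 = 121.8667.
Δq = 114.75 − 73.3333 = 41.4167; wedge = 155 − 121.8667 = 33.1333.
Welfare loss = ½ × 41.4167 × 33.1333 = $686.14.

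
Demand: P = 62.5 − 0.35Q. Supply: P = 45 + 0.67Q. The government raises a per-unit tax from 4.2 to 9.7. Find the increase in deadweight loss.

Competitive equilibrium: 62.5 − 0.35Q = 45 + 0.67Q → Q* = 17.1569, P* = 56.4951.
For a per-unit tax t: ΔQ = t/1.02, so DWL = ½·t·(t/1.02) = t²/2.04.
At t = 4.2: DWL = 8.647. At t = 9.7: DWL = 46.123.
Increase = 46.123 − 8.647 = 37.48.

37.48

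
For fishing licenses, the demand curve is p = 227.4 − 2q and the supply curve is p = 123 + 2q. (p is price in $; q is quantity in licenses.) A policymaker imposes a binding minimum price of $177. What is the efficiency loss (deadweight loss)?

Competitive equilibrium: 227.4 − 2q = 123 + 2q → q* = 26.1, p* = 175.2.
At the floor p = 177, quantity demanded = (227.4 − 177)/2 = 25.2.
Sellers' marginal cost at q' = 25.2: 123 + 2·25.2 = 173.4.
Δq = 26.1 − 25.2 = 0.9; wedge = 177 − 173.4 = 3.6.
DWL = ½ × 0.9 × 3.6 = $1.62.

$1.62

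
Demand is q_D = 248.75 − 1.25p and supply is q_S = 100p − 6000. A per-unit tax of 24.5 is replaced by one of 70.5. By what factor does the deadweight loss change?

8.280

In inverse form: demand p = 199 − 0.8q, supply p = 60 + 0.01q.
Competitive equilibrium: 199 − 0.8q = 60 + 0.01q → q* = 171.6049, p* = 61.716.
For a per-unit tax t: Δq = t/0.81, so DWL = ½·t·(t/0.81) = t²/1.62.
At t = 24.5: DWL = 370.525. At t = 70.5: DWL = 3068.056.
Ratio = (70.5/24.5)² = 8.280.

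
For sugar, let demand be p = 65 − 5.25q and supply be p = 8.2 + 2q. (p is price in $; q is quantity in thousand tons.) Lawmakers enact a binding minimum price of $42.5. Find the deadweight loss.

Competitive equilibrium: 65 − 5.25q = 8.2 + 2q → q* = 7.8345, p* = 23.869.
At the floor p = 42.5, quantity demanded = (65 − 42.5)/5.25 = 4.2857.
Sellers' marginal cost at q' = 4.2857: 8.2 + 2·4.2857 = 16.7714.
Δq = 7.8345 − 4.2857 = 3.5488; wedge = 42.5 − 16.7714 = 25.7286.
The triangle = ½ × 3.5488 × 25.7286 = $45.65 thousand.

$45.65 thousand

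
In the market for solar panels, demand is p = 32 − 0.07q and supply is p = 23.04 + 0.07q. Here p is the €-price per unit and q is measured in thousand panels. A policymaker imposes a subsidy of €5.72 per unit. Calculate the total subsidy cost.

€599.78 thousand

Competitive equilibrium: 32 − 0.07q = 23.04 + 0.07q → q* = 64, p* = 27.52.
The subsidy lowers effective supply by 5.72: p = 17.32 + 0.07q.
New quantity: 32 − 0.07q = 17.32 + 0.07q → q' = 104.8571.
Total subsidy cost = 5.72 × 104.8571 = €599.78 thousand.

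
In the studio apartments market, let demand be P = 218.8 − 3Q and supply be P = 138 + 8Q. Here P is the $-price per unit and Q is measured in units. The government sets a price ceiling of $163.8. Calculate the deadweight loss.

Competitive equilibrium: 218.8 − 3Q = 138 + 8Q → Q* = 7.3455, P* = 196.7636.
At the ceiling P = 163.8, quantity supplied = (163.8 − 138)/8 = 3.225.
Willingness to pay at Q' = 3.225: 218.8 − 3·3.225 = 209.125.
ΔQ = 7.3455 − 3.225 = 4.1205; wedge = 209.125 − 163.8 = 45.325.
Welfare loss = ½ × 4.1205 × 45.325 = $93.38.

$93.38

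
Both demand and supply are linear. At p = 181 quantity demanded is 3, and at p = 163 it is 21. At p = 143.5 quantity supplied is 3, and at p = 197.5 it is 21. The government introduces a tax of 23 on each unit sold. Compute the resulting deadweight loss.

66.125

Demand slope = (163 − 181)/(21 − 3) = −1, so p = 184 − q.
Supply slope = (197.5 − 143.5)/(21 − 3) = 3, so p = 134.5 + 3q.
Competitive equilibrium: 184 − q = 134.5 + 3q → q* = 12.375, p* = 171.625.
With the tax, the buyer price exceeds the seller price by 23: (184 − q) − (134.5 + 3q) = 23 → q' = 6.625.
Δq = 12.375 − 6.625 = 5.75; the wedge equals the tax, 23.
The triangle = ½ × 5.75 × 23 = 66.125.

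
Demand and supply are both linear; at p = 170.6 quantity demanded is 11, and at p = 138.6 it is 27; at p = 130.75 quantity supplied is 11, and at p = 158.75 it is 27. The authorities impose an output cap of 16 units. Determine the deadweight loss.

59.36

Demand slope = (138.6 − 170.6)/(27 − 11) = −2, so p = 192.6 − 2q.
Supply slope = (158.75 − 130.75)/(27 − 11) = 1.75, so p = 111.5 + 1.75q.
Competitive equilibrium: 192.6 − 2q = 111.5 + 1.75q → q* = 21.6267, p* = 149.3467.
At q = 16: demand price = 192.6 − 2·16 = 160.6; supply price = 111.5 + 1.75·16 = 139.5.
Δq = 21.6267 − 16 = 5.6267; wedge = 160.6 − 139.5 = 21.1.
DWL = ½ × 5.6267 × 21.1 = 59.36.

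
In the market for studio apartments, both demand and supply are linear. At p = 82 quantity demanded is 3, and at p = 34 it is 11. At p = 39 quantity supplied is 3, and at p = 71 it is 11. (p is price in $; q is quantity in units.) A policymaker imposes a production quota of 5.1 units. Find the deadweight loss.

$24.20

Demand slope = (34 − 82)/(11 − 3) = −6, so p = 100 − 6q.
Supply slope = (71 − 39)/(11 − 3) = 4, so p = 27 + 4q.
Competitive equilibrium: 100 − 6q = 27 + 4q → q* = 7.3, p* = 56.2.
At q = 5.1: demand price = 100 − 6·5.1 = 69.4; supply price = 27 + 4·5.1 = 47.4.
Δq = 7.3 − 5.1 = 2.2; wedge = 69.4 − 47.4 = 22.
Deadweight loss = ½ × 2.2 × 22 = $24.20.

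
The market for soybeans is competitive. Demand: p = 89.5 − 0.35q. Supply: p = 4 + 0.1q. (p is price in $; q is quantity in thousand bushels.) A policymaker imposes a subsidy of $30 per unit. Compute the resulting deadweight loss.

Competitive equilibrium: 89.5 − 0.35q = 4 + 0.1q → q* = 190, p* = 23.
The subsidy lowers effective supply by 30: p = 0.1q − 26.
New quantity: 89.5 − 0.35q = 0.1q − 26 → q' = 256.6667.
Overproduction Δq = 256.6667 − 190 = 66.6667; wedge = subsidy = 30.
The triangle = ½ × 66.6667 × 30 = $1000 thousand.

$1000 thousand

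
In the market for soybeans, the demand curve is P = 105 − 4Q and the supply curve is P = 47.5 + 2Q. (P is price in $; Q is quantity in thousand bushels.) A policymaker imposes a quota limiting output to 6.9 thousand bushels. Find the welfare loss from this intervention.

Competitive equilibrium: 105 − 4Q = 47.5 + 2Q → Q* = 9.5833, P* = 66.6667.
At Q = 6.9: demand price = 105 − 4·6.9 = 77.4; supply price = 47.5 + 2·6.9 = 61.3.
ΔQ = 9.5833 − 6.9 = 2.6833; wedge = 77.4 − 61.3 = 16.1.
Deadweight loss = ½ × 2.6833 × 16.1 = $21.60 thousand.

$21.60 thousand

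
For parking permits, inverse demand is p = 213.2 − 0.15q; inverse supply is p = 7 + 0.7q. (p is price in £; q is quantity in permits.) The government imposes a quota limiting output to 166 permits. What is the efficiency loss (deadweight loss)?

Competitive equilibrium: 213.2 − 0.15q = 7 + 0.7q → q* = 242.5882, p* = 176.8118.
At q = 166: demand price = 213.2 − 0.15·166 = 188.3; supply price = 7 + 0.7·166 = 123.2.
Δq = 242.5882 − 166 = 76.5882; wedge = 188.3 − 123.2 = 65.1.
DWL = ½ × 76.5882 × 65.1 = £2492.95.

£2492.95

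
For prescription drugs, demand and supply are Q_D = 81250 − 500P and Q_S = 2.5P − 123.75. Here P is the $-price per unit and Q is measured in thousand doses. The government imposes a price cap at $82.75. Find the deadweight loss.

In inverse form: demand P = 162.5 − 0.002Q, supply P = 49.5 + 0.4Q.
Competitive equilibrium: 162.5 − 0.002Q = 49.5 + 0.4Q → Q* = 281.0945, P* = 161.9378.
At the ceiling P = 82.75, quantity supplied = (82.75 − 49.5)/0.4 = 83.125.
Willingness to pay at Q' = 83.125: 162.5 − 0.002·83.125 = 162.3338.
ΔQ = 281.0945 − 83.125 = 197.9695; wedge = 162.3338 − 82.75 = 79.5838.
Welfare loss = ½ × 197.9695 × 79.5838 = $7877.58 thousand.

$7877.58 thousand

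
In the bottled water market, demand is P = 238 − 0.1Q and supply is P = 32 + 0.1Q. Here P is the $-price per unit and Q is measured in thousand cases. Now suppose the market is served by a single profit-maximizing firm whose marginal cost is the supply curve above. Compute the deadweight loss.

Competitive equilibrium: 238 − 0.1Q = 32 + 0.1Q → Q* = 1030, P* = 135.
Marginal revenue: MR = 238 − 0.2Q. Set MR = MC: 238 − 0.2Q = 32 + 0.1Q → Q_m = 686.66667.
Price P_m = 238 − 0.1·686.66667 = 169.33333; MC(Q_m) = 32 + 0.1·686.66667 = 100.66667.
Competitive Q* = 1030, so ΔQ = 343.33333; wedge = 169.33333 − 100.66667 = 68.66666.
The triangle = ½ × 343.33333 × 68.66666 = $11787.78 thousand.

$11787.78 thousand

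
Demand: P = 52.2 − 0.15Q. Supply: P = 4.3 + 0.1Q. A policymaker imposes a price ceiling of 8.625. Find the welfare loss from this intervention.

2750.97

Competitive equilibrium: 52.2 − 0.15Q = 4.3 + 0.1Q → Q* = 191.6, P* = 23.46.
At the ceiling P = 8.625, quantity supplied = (8.625 − 4.3)/0.1 = 43.25.
Willingness to pay at Q' = 43.25: 52.2 − 0.15·43.25 = 45.7125.
ΔQ = 191.6 − 43.25 = 148.35; wedge = 45.7125 − 8.625 = 37.0875.
The triangle = ½ × 148.35 × 37.0875 = 2750.97.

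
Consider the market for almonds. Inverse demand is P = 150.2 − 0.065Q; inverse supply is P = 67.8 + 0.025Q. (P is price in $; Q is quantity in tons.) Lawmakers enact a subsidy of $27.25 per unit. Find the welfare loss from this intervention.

Competitive equilibrium: 150.2 − 0.065Q = 67.8 + 0.025Q → Q* = 915.5556, P* = 90.6889.
The subsidy lowers effective supply by 27.25: P = 40.55 + 0.025Q.
New quantity: 150.2 − 0.065Q = 40.55 + 0.025Q → Q' = 1218.3333.
Overproduction ΔQ = 1218.3333 − 915.5556 = 302.7777; wedge = subsidy = 27.25.
The triangle = ½ × 302.7777 × 27.25 = $4125.35.

$4125.35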